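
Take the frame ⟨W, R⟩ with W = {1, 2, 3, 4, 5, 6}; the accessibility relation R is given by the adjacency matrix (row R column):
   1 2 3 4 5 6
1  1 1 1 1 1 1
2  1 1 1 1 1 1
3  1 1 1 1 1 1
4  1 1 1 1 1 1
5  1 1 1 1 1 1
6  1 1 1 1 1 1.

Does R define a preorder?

Yes

Reflexive: yes — every world is R-related to itself.
Transitive: yes — every two-step R-path is closed by a direct edge.
So R is a preorder.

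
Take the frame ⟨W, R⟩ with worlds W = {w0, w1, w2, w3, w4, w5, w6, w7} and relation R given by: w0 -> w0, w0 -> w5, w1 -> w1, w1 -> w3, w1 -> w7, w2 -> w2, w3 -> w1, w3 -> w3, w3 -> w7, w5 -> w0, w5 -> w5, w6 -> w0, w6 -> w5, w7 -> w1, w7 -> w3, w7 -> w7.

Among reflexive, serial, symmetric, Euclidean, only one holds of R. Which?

Euclidean

Reflexive: no — w4 is not related to itself.
Serial: no — w4 has no R-successor.
Symmetric: no — w6 R w0 but not w0 R w6.
Euclidean: yes — any two successors of a common world are R-related.
Only Euclidean holds.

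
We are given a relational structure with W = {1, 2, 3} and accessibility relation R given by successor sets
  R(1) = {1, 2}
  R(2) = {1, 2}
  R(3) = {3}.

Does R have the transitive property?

Transitive: yes — every two-step R-path is closed by a direct edge.

Yes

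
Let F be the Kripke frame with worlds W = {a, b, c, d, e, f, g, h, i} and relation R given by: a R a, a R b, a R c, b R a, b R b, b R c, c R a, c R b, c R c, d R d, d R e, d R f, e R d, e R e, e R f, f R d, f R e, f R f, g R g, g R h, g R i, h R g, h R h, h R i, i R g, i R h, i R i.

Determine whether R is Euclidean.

Yes

Euclidean: yes — any two successors of a common world are R-related.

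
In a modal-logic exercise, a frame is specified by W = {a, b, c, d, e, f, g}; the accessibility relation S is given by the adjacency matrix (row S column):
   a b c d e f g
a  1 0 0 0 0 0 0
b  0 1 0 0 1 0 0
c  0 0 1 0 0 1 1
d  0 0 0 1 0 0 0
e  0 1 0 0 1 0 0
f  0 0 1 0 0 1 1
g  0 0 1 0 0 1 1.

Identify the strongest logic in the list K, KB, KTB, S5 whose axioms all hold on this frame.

S5

Symmetric (axiom B): yes — every pair in S has its reverse in S.
Reflexive (axiom T): yes — every world is S-related to itself.
Euclidean (axiom 5): yes — any two successors of a common world are S-related.
So F validates K, KB, KTB, S5. The strongest is S5.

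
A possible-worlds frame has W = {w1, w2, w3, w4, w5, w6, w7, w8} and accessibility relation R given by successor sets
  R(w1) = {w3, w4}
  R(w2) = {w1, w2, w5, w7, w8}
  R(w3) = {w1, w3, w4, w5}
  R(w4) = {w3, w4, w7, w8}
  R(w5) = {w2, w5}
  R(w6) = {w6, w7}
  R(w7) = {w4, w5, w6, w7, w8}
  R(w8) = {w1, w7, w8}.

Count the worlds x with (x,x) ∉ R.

Enumerating: w1.

1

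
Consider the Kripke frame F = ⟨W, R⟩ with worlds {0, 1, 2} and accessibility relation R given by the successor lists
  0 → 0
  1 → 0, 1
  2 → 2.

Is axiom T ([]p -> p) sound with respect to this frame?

Yes

Axiom T corresponds to the accessibility relation being reflexive.
Reflexive: yes — every world is R-related to itself.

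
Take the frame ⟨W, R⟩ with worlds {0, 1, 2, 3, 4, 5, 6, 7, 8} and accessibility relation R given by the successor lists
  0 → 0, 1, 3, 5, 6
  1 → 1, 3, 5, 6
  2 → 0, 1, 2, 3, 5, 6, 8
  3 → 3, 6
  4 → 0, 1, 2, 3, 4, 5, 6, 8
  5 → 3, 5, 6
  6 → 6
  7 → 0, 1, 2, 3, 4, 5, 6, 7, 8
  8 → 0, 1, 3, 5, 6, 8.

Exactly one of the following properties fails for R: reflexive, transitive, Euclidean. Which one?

Reflexive: yes — every world is R-related to itself.
Transitive: yes — every two-step R-path is closed by a direct edge.
Euclidean: no — 0 R 3 and 0 R 1, but not 3 R 1.
Only Euclidean fails.

Euclidean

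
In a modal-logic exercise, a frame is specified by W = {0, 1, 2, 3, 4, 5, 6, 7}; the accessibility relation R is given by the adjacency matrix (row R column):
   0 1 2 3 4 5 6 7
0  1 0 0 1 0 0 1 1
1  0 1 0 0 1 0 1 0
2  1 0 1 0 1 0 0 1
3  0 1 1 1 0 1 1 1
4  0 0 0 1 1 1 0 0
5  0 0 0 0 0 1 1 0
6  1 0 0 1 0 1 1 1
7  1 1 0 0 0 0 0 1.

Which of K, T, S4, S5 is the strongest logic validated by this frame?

T

Reflexive (axiom T): yes — every world is R-related to itself.
Transitive (axiom 4): no — 0 R 3 and 3 R 1, but not 0 R 1.
Euclidean (axiom 5): no — 0 R 7 and 0 R 3, but not 7 R 3.
So F validates K, T; S4 would additionally require R to be transitive. The strongest is T.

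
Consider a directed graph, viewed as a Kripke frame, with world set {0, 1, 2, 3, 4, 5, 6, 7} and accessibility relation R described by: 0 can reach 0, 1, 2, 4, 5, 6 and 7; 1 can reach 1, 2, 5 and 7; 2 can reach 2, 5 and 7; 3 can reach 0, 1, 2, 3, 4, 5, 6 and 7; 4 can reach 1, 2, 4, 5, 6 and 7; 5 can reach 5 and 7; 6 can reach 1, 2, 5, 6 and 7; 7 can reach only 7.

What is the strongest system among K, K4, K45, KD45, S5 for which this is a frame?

K4

Transitive (axiom 4): yes — every two-step R-path is closed by a direct edge.
Euclidean (axiom 5): no — 0 R 1 and 0 R 4, but not 1 R 4.
Serial (axiom D): yes — every world has a successor (e.g. 0 R 0).
Reflexive (axiom T): yes — every world is R-related to itself.
So F validates K, K4; K45 would additionally require R to be Euclidean. The strongest is K4.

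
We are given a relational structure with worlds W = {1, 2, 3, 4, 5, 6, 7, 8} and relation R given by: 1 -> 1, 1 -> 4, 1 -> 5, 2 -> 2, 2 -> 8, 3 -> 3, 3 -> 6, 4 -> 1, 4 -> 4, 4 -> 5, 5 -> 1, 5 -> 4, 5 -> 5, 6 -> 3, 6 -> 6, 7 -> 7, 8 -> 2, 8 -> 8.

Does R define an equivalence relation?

Yes

Reflexive: yes — every world is R-related to itself.
Symmetric: yes — every pair in R has its reverse in R.
Transitive: yes — every two-step R-path is closed by a direct edge.
So R is an equivalence relation.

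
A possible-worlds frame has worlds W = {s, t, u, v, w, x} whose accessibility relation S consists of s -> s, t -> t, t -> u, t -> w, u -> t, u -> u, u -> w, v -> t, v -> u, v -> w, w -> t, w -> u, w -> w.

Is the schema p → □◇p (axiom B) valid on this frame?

No

By correspondence theory, B is valid on a frame iff S is symmetric.
Symmetric: no — v S t but not t S v.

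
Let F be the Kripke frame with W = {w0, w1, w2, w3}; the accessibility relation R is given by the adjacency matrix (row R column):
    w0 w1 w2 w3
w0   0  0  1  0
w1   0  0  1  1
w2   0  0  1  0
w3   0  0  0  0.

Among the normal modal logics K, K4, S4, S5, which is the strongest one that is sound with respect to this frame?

K4

Transitive (axiom 4): yes — every two-step R-path is closed by a direct edge.
Reflexive (axiom T): no — w0 is not related to itself.
Euclidean (axiom 5): no — w1 R w2 and w1 R w3, but not w2 R w3.
So F validates K, K4; S4 would additionally require R to be reflexive. The strongest is K4.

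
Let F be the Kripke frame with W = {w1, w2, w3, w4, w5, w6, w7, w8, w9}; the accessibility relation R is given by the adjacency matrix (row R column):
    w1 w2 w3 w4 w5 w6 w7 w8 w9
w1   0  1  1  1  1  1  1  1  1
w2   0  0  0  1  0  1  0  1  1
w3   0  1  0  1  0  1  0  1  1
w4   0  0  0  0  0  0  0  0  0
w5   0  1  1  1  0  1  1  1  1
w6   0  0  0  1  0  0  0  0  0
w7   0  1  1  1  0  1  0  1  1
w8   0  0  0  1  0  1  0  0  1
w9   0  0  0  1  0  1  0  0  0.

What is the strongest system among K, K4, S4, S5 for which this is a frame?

K4

Transitive (axiom 4): yes — every two-step R-path is closed by a direct edge.
Reflexive (axiom T): no — w1 is not related to itself.
Euclidean (axiom 5): no — w1 R w2 and w1 R w3, but not w2 R w3.
So F validates K, K4; S4 would additionally require R to be reflexive. The strongest is K4.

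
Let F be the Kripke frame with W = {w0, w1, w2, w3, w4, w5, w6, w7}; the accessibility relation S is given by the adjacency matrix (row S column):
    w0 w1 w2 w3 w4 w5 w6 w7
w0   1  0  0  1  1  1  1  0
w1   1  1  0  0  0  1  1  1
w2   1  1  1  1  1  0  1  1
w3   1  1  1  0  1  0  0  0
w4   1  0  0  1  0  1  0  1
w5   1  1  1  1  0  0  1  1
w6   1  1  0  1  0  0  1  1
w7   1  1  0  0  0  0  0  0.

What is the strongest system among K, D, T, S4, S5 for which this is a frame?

Serial (axiom D): yes — every world has a successor (e.g. w0 S w0).
Reflexive (axiom T): no — w3 is not related to itself.
Transitive (axiom 4): no — w0 S w3 and w3 S w1, but not w0 S w1.
Euclidean (axiom 5): no — w0 S w3 and w0 S w5, but not w3 S w5.
So F validates K, D; T would additionally require S to be reflexive. The strongest is D.

D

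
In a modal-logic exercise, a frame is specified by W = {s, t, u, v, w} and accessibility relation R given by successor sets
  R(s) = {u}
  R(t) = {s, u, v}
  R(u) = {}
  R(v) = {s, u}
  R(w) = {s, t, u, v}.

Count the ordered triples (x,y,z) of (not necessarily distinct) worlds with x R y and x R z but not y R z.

20

Enumerating: (s,u,u), (t,s,s), (t,s,v), (t,u,s), (t,u,u), (t,u,v), (t,v,v), (v,s,s), (v,u,s), (v,u,u), (w,s,s), (w,s,t), … and 8 more.
Total: 20.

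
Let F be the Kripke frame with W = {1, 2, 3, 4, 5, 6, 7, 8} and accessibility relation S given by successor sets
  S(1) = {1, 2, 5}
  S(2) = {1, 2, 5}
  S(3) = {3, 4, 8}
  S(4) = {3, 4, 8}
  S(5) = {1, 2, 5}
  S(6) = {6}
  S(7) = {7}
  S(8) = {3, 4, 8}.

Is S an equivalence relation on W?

Reflexive: yes — every world is S-related to itself.
Symmetric: yes — every pair in S has its reverse in S.
Transitive: yes — every two-step S-path is closed by a direct edge.
So S is an equivalence relation.

Yes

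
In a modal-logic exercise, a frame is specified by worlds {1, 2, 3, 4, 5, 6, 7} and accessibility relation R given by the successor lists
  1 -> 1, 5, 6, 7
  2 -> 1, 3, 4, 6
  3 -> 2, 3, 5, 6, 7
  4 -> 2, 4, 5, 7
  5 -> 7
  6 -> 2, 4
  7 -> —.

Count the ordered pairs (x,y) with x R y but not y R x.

11

Enumerating: (1,5), (1,6), (1,7), (2,1), (3,5), (3,6), (3,7), (4,5), (4,7), (5,7), (6,4).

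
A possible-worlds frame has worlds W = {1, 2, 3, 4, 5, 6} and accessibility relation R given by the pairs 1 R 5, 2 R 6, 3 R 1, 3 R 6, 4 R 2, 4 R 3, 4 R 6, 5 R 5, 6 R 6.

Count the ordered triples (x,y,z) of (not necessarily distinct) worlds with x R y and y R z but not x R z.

2

Enumerating: (3,1,5), (4,3,1).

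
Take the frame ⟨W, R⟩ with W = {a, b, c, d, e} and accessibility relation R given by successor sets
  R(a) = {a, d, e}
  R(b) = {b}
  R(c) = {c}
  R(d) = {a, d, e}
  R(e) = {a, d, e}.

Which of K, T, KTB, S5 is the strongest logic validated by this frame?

S5

Reflexive (axiom T): yes — every world is R-related to itself.
Symmetric (axiom B): yes — every pair in R has its reverse in R.
Euclidean (axiom 5): yes — any two successors of a common world are R-related.
So F validates K, T, KTB, S5. The strongest is S5.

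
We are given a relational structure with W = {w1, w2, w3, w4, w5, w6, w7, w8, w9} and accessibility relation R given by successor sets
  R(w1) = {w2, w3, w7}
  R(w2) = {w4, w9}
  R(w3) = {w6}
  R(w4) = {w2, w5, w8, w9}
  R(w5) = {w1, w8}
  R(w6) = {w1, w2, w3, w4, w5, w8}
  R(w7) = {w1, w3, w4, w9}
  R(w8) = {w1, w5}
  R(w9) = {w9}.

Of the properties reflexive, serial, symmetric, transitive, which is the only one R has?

Reflexive: no — w1 is not related to itself.
Serial: yes — every world has a successor (e.g. w1 R w2).
Symmetric: no — w1 R w2 but not w2 R w1.
Transitive: no — w1 R w2 and w2 R w4, but not w1 R w4.
Only serial holds.

serial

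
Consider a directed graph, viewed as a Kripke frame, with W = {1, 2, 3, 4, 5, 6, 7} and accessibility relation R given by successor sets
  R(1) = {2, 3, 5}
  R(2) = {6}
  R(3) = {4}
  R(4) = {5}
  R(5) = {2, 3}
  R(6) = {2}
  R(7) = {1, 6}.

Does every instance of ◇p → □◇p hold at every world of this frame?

No

By correspondence theory, 5 is valid on a frame iff R is Euclidean.
Euclidean: no — 1 R 2 and 1 R 3, but not 2 R 3.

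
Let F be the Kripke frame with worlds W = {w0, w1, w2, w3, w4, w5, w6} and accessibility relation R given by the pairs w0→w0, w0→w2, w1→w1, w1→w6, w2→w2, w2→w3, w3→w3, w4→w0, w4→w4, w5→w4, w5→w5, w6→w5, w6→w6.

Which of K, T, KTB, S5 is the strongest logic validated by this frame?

Reflexive (axiom T): yes — every world is R-related to itself.
Symmetric (axiom B): no — w0 R w2 but not w2 R w0.
Euclidean (axiom 5): no — w0 R w2 and w0 R w0, but not w2 R w0.
So F validates K, T; KTB would additionally require R to be symmetric. The strongest is T.

T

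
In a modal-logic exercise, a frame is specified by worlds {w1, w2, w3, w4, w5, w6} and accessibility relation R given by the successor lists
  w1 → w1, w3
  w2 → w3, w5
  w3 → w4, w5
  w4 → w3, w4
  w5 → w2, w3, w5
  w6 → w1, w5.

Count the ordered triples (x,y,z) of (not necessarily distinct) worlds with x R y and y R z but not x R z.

Enumerating: (w1,w3,w4), (w1,w3,w5), (w2,w3,w4), (w2,w5,w2), (w3,w4,w3), (w3,w5,w2), (w3,w5,w3), (w4,w3,w5), (w5,w3,w4), (w6,w1,w3), (w6,w5,w2), (w6,w5,w3).

12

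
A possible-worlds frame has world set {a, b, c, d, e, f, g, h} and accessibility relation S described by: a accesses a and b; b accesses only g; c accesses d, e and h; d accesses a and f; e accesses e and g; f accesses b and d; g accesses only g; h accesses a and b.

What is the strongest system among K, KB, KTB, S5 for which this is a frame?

K

Symmetric (axiom B): no — a S b but not b S a.
Reflexive (axiom T): no — b is not related to itself.
Euclidean (axiom 5): no — c S d and c S e, but not d S e.
So F validates K; KB would additionally require S to be symmetric. The strongest is K.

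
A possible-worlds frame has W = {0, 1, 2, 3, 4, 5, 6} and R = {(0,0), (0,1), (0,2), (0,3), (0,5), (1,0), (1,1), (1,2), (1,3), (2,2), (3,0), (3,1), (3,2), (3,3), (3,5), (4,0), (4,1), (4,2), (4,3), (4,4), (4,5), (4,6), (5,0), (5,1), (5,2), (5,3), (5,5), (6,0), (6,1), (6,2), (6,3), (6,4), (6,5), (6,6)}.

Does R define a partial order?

Reflexive: yes — every world is R-related to itself.
Transitive: no — 1 R 0 and 0 R 5, but not 1 R 5.
Antisymmetric: no — 0 R 1 and 1 R 0 with 0 ≠ 1.
So R is not a partial order.

No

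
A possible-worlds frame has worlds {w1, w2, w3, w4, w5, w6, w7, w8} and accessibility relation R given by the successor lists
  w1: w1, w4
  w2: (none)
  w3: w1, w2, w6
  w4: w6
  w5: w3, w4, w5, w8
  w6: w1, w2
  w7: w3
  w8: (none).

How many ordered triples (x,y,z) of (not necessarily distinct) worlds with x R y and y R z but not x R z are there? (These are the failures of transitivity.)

12

Enumerating: (w1,w4,w6), (w3,w1,w4), (w4,w6,w1), (w4,w6,w2), (w5,w3,w1), (w5,w3,w2), (w5,w3,w6), (w5,w4,w6), (w6,w1,w4), (w7,w3,w1), (w7,w3,w2), (w7,w3,w6).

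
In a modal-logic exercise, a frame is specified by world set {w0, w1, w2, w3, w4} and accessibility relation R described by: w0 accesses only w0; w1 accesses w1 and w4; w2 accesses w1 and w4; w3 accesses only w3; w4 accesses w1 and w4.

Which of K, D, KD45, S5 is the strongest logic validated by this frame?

Serial (axiom D): yes — every world has a successor (e.g. w0 R w0).
Euclidean (axiom 5): yes — any two successors of a common world are R-related.
Transitive (axiom 4): yes — every two-step R-path is closed by a direct edge.
Reflexive (axiom T): no — w2 is not related to itself.
So F validates K, D, KD45; S5 would additionally require R to be reflexive. The strongest is KD45.

KD45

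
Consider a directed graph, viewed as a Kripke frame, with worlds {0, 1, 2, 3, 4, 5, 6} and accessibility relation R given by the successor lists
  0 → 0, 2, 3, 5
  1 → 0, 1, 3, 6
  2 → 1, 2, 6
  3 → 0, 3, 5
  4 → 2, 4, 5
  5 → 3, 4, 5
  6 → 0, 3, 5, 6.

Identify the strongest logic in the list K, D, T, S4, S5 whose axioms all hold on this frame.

Serial (axiom D): yes — every world has a successor (e.g. 0 R 0).
Reflexive (axiom T): yes — every world is R-related to itself.
Transitive (axiom 4): no — 0 R 2 and 2 R 1, but not 0 R 1.
Euclidean (axiom 5): no — 0 R 2 and 0 R 3, but not 2 R 3.
So F validates K, D, T; S4 would additionally require R to be transitive. The strongest is T.

T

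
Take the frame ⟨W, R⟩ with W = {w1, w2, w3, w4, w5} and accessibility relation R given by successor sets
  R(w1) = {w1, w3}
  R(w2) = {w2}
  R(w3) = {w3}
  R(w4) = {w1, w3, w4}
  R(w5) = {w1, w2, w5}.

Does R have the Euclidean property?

No

Euclidean: no — w4 R w3 and w4 R w1, but not w3 R w1.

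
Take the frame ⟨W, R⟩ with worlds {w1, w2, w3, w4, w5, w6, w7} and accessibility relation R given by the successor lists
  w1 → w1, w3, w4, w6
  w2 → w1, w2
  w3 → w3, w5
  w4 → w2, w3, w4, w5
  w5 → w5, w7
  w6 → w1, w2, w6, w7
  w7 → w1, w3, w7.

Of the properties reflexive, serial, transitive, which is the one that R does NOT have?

transitive

Reflexive: yes — every world is R-related to itself.
Serial: yes — every world has a successor (e.g. w1 R w1).
Transitive: no — w1 R w3 and w3 R w5, but not w1 R w5.
Only transitive fails.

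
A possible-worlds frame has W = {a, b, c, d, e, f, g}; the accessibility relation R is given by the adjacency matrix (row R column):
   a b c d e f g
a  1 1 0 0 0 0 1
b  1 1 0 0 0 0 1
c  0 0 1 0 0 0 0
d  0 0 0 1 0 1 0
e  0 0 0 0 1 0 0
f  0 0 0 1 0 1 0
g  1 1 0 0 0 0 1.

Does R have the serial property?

Yes

Serial: yes — every world has a successor (e.g. a R a).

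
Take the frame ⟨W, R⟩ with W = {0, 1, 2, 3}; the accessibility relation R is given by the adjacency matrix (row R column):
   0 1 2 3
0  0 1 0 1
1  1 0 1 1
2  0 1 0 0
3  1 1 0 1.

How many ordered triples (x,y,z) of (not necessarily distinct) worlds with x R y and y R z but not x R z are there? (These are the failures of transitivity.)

Enumerating: (0,1,0), (0,1,2), (0,3,0), (1,0,1), (1,2,1), (1,3,1), (2,1,0), (2,1,2), (2,1,3), (3,1,2).

10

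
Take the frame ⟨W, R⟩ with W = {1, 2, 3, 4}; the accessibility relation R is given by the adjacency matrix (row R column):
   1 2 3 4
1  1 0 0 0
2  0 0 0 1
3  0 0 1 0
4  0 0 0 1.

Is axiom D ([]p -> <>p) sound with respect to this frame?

The schema D characterises exactly the serial frames.
Serial: yes — every world has a successor (e.g. 1 R 1).

Yes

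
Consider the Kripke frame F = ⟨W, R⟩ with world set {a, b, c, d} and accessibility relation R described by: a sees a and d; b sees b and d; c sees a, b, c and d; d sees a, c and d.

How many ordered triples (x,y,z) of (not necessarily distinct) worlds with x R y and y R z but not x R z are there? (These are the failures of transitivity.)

Enumerating: (a,d,c), (b,d,a), (b,d,c), (d,c,b).

4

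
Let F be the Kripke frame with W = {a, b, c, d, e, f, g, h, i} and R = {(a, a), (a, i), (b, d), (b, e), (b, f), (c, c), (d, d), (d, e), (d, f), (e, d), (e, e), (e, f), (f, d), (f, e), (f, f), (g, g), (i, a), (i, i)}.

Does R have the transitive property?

Yes

Transitive: yes — every two-step R-path is closed by a direct edge.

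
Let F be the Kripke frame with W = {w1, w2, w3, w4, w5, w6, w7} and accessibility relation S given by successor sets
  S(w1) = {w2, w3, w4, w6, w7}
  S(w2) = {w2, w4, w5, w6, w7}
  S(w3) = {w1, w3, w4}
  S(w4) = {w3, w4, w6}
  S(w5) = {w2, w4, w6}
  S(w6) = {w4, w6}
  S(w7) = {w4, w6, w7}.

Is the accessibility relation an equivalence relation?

Reflexive: no — w1 is not related to itself.
Symmetric: no — w1 S w2 but not w2 S w1.
Transitive: no — w1 S w2 and w2 S w5, but not w1 S w5.
So S is not an equivalence relation.

No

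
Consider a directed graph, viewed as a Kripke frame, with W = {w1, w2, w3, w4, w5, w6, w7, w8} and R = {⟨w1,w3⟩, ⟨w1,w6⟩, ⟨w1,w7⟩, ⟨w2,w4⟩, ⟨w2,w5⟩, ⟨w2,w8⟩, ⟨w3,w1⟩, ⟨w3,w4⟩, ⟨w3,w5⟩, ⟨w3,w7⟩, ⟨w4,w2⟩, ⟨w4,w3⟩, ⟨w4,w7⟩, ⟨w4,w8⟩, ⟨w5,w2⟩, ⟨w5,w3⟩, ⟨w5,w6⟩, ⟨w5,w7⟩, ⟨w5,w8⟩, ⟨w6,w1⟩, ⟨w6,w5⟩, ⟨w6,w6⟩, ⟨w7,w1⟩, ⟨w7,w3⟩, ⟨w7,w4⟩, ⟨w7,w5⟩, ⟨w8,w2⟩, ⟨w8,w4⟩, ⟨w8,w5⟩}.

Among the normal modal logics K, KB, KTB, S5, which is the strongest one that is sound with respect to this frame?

KB

Symmetric (axiom B): yes — every pair in R has its reverse in R.
Reflexive (axiom T): no — w1 is not related to itself.
Euclidean (axiom 5): no — w1 R w3 and w1 R w6, but not w3 R w6.
So F validates K, KB; KTB would additionally require R to be reflexive. The strongest is KB.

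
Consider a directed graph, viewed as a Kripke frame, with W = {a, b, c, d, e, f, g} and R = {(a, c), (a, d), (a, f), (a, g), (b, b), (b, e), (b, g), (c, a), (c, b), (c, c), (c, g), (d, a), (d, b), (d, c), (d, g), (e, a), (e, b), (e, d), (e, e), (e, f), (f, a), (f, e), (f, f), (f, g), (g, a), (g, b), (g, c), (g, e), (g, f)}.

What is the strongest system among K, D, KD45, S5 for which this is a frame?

Serial (axiom D): yes — every world has a successor (e.g. a R c).
Euclidean (axiom 5): no — a R c and a R d, but not c R d.
Transitive (axiom 4): no — a R c and c R b, but not a R b.
Reflexive (axiom T): no — a is not related to itself.
So F validates K, D; KD45 would additionally require R to be Euclidean and transitive. The strongest is D.

D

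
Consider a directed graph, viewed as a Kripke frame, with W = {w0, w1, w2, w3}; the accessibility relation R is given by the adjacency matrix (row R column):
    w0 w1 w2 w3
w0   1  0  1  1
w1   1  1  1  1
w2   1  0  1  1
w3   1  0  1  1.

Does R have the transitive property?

Transitive: yes — every two-step R-path is closed by a direct edge.

Yes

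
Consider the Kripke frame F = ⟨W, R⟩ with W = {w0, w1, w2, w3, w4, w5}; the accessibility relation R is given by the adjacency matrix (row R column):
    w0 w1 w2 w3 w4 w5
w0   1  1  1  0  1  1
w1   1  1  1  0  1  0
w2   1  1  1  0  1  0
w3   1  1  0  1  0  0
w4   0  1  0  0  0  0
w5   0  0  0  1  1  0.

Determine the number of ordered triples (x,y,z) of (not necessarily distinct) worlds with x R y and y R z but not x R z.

14

Enumerating: (w0,w5,w3), (w1,w0,w5), (w2,w0,w5), (w3,w0,w2), (w3,w0,w4), (w3,w0,w5), (w3,w1,w2), (w3,w1,w4), (w4,w1,w0), (w4,w1,w2), (w4,w1,w4), (w5,w3,w0), (w5,w3,w1), (w5,w4,w1).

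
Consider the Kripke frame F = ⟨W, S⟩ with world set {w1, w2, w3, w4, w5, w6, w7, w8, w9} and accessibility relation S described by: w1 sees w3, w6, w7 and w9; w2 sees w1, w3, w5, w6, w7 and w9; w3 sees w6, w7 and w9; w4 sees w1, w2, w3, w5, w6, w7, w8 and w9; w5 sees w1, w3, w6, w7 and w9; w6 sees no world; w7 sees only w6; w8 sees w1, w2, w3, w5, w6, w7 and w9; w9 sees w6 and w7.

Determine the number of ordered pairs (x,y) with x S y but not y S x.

36

Enumerating: (w1,w3), (w1,w6), (w1,w7), (w1,w9), (w2,w1), (w2,w3), (w2,w5), (w2,w6), (w2,w7), (w2,w9), (w3,w6), (w3,w7), … and 24 more.
Total: 36.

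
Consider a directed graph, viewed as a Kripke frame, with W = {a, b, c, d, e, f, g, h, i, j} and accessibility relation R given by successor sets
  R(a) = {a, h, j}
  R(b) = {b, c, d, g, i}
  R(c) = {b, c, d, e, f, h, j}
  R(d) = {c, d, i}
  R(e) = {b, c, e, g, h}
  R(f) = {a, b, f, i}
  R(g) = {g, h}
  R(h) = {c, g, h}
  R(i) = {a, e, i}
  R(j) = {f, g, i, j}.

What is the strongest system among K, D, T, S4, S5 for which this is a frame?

Serial (axiom D): yes — every world has a successor (e.g. a R a).
Reflexive (axiom T): yes — every world is R-related to itself.
Transitive (axiom 4): no — a R h and h R c, but not a R c.
Euclidean (axiom 5): no — a R h and a R j, but not h R j.
So F validates K, D, T; S4 would additionally require R to be transitive. The strongest is T.

T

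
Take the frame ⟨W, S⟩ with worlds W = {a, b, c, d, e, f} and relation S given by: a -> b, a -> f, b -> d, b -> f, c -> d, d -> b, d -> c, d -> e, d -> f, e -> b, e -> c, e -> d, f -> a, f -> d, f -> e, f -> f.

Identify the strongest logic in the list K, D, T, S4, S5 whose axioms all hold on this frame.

D

Serial (axiom D): yes — every world has a successor (e.g. a S b).
Reflexive (axiom T): no — a is not related to itself.
Transitive (axiom 4): no — a S b and b S d, but not a S d.
Euclidean (axiom 5): no — a S f and a S b, but not f S b.
So F validates K, D; T would additionally require S to be reflexive. The strongest is D.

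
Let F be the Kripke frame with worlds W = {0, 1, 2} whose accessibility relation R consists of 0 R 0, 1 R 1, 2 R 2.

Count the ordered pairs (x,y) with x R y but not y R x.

R is symmetric; there are no such tuples.

0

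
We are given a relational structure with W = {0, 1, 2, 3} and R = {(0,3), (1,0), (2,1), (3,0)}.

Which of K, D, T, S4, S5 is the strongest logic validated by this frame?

D

Serial (axiom D): yes — every world has a successor (e.g. 0 R 3).
Reflexive (axiom T): no — 0 is not related to itself.
Transitive (axiom 4): no — 1 R 0 and 0 R 3, but not 1 R 3.
Euclidean (axiom 5): no — 0 R 3 and 0 R 3, but not 3 R 3.
So F validates K, D; T would additionally require R to be reflexive. The strongest is D.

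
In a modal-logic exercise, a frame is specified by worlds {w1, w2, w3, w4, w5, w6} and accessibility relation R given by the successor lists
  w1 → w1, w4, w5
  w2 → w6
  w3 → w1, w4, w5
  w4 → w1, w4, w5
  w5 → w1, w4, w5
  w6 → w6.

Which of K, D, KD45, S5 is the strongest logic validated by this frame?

KD45

Serial (axiom D): yes — every world has a successor (e.g. w1 R w1).
Euclidean (axiom 5): yes — any two successors of a common world are R-related.
Transitive (axiom 4): yes — every two-step R-path is closed by a direct edge.
Reflexive (axiom T): no — w2 is not related to itself.
So F validates K, D, KD45; S5 would additionally require R to be reflexive. The strongest is KD45.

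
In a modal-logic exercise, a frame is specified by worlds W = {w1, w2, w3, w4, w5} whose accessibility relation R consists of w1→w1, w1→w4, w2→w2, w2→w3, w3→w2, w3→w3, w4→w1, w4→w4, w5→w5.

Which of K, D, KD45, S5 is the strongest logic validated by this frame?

Serial (axiom D): yes — every world has a successor (e.g. w1 R w1).
Euclidean (axiom 5): yes — any two successors of a common world are R-related.
Transitive (axiom 4): yes — every two-step R-path is closed by a direct edge.
Reflexive (axiom T): yes — every world is R-related to itself.
So F validates K, D, KD45, S5. The strongest is S5.

S5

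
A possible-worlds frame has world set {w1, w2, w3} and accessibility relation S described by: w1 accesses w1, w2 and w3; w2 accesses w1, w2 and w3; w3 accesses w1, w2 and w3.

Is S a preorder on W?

Yes

Reflexive: yes — every world is S-related to itself.
Transitive: yes — every two-step S-path is closed by a direct edge.
So S is a preorder.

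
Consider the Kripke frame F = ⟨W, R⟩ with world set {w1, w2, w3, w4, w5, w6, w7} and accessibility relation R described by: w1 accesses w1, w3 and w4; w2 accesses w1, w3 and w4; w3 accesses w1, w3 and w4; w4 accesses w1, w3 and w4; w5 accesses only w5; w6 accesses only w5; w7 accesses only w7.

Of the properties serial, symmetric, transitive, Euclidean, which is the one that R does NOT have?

Serial: yes — every world has a successor (e.g. w1 R w1).
Symmetric: no — w2 R w1 but not w1 R w2.
Transitive: yes — every two-step R-path is closed by a direct edge.
Euclidean: yes — any two successors of a common world are R-related.
Only symmetric fails.

symmetric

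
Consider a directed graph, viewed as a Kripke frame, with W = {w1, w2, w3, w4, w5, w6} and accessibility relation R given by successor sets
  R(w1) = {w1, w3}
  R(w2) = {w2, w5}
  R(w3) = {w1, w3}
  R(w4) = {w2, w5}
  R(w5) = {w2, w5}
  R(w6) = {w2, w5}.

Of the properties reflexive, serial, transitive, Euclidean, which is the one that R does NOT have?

Reflexive: no — w4 is not related to itself.
Serial: yes — every world has a successor (e.g. w1 R w1).
Transitive: yes — every two-step R-path is closed by a direct edge.
Euclidean: yes — any two successors of a common world are R-related.
Only reflexive fails.

reflexive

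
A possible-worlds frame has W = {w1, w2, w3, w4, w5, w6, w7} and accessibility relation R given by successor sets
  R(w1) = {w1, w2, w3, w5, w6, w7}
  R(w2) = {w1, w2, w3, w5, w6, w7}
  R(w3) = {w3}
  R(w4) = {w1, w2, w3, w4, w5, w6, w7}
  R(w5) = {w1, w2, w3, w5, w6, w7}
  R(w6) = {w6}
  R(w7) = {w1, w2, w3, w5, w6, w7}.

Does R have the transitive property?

Transitive: yes — every two-step R-path is closed by a direct edge.

Yes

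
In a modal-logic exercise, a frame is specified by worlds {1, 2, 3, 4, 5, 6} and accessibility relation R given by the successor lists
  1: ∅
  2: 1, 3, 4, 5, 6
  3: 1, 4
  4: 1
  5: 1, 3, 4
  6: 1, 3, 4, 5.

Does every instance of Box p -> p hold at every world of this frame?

Axiom T corresponds to the accessibility relation being reflexive.
Reflexive: no — 1 is not related to itself.

No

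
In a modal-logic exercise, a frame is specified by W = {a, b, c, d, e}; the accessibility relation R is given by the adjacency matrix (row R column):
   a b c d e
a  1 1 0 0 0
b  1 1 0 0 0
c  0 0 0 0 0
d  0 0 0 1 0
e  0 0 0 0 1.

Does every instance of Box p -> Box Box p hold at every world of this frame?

Yes

By correspondence theory, 4 is valid on a frame iff R is transitive.
Transitive: yes — every two-step R-path is closed by a direct edge.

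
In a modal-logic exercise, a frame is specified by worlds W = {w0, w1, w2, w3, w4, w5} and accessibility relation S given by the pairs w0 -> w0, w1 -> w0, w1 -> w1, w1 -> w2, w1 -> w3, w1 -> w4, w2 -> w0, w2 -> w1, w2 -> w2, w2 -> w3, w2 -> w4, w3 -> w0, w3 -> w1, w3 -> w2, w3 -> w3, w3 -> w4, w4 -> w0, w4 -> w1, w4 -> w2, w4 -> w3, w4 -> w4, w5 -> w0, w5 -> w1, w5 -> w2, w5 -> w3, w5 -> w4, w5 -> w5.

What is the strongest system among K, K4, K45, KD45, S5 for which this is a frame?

K4

Transitive (axiom 4): yes — every two-step S-path is closed by a direct edge.
Euclidean (axiom 5): no — w1 S w0 and w1 S w2, but not w0 S w2.
Serial (axiom D): yes — every world has a successor (e.g. w0 S w0).
Reflexive (axiom T): yes — every world is S-related to itself.
So F validates K, K4; K45 would additionally require S to be Euclidean. The strongest is K4.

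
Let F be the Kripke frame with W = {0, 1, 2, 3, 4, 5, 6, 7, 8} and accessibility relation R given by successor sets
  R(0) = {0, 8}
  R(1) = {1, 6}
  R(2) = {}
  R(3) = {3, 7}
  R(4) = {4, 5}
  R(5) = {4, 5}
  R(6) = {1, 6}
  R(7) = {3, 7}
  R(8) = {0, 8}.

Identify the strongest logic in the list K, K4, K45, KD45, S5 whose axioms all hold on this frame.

Transitive (axiom 4): yes — every two-step R-path is closed by a direct edge.
Euclidean (axiom 5): yes — any two successors of a common world are R-related.
Serial (axiom D): no — 2 has no R-successor.
Reflexive (axiom T): no — 2 is not related to itself.
So F validates K, K4, K45; KD45 would additionally require R to be serial. The strongest is K45.

K45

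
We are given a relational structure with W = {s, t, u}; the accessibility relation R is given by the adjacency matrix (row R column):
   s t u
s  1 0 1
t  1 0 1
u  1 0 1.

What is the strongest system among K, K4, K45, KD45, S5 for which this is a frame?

KD45

Transitive (axiom 4): yes — every two-step R-path is closed by a direct edge.
Euclidean (axiom 5): yes — any two successors of a common world are R-related.
Serial (axiom D): yes — every world has a successor (e.g. s R s).
Reflexive (axiom T): no — t is not related to itself.
So F validates K, K4, K45, KD45; S5 would additionally require R to be reflexive. The strongest is KD45.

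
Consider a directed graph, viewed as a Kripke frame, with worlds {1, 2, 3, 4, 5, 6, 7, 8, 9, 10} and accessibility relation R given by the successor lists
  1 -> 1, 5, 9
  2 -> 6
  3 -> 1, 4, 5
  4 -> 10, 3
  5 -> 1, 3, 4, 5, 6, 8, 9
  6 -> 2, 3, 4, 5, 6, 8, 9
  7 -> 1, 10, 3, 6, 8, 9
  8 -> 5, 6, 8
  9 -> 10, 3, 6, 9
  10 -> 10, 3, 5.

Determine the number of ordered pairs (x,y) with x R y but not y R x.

17

Enumerating: (1,9), (10,3), (10,5), (3,1), (4,10), (5,4), (5,9), (6,3), (6,4), (7,1), (7,10), (7,3), (7,6), (7,8), (7,9), (9,10), (9,3).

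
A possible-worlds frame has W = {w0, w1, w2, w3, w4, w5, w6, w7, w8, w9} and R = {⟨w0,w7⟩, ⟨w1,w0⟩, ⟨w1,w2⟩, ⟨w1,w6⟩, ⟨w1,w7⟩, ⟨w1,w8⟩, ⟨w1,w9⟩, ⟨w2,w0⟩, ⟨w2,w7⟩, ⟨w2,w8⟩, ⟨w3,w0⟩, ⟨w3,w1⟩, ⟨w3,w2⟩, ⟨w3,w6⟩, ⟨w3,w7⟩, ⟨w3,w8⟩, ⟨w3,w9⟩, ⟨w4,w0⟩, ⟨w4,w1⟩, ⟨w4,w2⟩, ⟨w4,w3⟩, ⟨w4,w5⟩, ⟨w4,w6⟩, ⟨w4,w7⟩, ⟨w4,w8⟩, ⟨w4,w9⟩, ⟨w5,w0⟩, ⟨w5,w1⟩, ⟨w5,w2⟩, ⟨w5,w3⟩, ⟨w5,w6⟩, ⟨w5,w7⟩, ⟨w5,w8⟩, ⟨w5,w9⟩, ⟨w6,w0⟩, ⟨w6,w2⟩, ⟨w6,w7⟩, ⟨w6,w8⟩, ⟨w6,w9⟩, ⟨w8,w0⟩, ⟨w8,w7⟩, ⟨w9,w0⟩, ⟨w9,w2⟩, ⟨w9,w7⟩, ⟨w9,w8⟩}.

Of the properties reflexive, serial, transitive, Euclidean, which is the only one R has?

transitive

Reflexive: no — w0 is not related to itself.
Serial: no — w7 has no R-successor.
Transitive: yes — every two-step R-path is closed by a direct edge.
Euclidean: no — w1 R w0 and w1 R w2, but not w0 R w2.
Only transitive holds.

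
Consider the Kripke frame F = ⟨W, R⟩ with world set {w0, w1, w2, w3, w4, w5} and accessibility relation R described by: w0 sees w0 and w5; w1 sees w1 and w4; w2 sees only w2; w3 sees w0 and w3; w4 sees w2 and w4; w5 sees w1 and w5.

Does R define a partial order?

No

Reflexive: yes — every world is R-related to itself.
Transitive: no — w0 R w5 and w5 R w1, but not w0 R w1.
Antisymmetric: yes — no distinct pair is related both ways.
So R is not a partial order.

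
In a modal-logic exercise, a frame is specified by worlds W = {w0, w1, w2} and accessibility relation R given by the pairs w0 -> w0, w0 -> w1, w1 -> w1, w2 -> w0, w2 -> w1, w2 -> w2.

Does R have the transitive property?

Transitive: yes — every two-step R-path is closed by a direct edge.

Yes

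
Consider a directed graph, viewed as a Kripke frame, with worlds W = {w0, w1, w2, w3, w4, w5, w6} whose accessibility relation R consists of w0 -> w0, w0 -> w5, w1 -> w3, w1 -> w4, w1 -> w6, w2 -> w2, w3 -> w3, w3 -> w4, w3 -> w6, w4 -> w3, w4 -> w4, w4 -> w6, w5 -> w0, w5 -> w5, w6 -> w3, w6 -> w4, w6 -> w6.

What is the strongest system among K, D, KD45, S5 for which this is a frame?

KD45

Serial (axiom D): yes — every world has a successor (e.g. w0 R w0).
Euclidean (axiom 5): yes — any two successors of a common world are R-related.
Transitive (axiom 4): yes — every two-step R-path is closed by a direct edge.
Reflexive (axiom T): no — w1 is not related to itself.
So F validates K, D, KD45; S5 would additionally require R to be reflexive. The strongest is KD45.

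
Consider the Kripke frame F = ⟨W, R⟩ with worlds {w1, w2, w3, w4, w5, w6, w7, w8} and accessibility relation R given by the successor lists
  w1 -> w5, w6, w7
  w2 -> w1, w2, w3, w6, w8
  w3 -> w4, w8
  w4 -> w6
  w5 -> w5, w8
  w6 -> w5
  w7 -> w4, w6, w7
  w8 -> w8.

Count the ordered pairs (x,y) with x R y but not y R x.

14

Enumerating: (w1,w5), (w1,w6), (w1,w7), (w2,w1), (w2,w3), (w2,w6), (w2,w8), (w3,w4), (w3,w8), (w4,w6), (w5,w8), (w6,w5), (w7,w4), (w7,w6).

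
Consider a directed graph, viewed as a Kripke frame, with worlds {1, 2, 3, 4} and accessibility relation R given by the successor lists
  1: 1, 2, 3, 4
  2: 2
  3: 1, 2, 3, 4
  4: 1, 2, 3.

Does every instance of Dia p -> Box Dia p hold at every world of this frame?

Axiom 5 corresponds to the accessibility relation being Euclidean.
Euclidean: no — 1 R 2 and 1 R 3, but not 2 R 3.

No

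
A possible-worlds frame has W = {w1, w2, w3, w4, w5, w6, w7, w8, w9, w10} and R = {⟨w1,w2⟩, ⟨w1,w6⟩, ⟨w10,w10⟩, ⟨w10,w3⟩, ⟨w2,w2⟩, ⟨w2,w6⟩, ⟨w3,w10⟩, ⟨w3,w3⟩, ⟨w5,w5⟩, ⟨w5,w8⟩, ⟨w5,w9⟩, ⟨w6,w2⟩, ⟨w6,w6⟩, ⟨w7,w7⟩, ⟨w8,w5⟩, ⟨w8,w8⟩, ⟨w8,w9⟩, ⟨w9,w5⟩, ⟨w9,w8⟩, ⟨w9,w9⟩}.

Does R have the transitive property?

Yes

Transitive: yes — every two-step R-path is closed by a direct edge.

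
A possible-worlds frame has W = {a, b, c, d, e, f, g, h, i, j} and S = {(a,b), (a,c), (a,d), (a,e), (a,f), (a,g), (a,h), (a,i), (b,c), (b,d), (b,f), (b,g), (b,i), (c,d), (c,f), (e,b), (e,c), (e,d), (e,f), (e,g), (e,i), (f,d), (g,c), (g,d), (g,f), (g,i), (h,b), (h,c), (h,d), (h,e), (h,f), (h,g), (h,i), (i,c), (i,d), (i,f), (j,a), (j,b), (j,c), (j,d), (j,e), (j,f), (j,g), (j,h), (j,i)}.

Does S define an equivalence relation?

Reflexive: no — a is not related to itself.
Symmetric: no — a S b but not b S a.
Transitive: yes — every two-step S-path is closed by a direct edge.
So S is not an equivalence relation.

No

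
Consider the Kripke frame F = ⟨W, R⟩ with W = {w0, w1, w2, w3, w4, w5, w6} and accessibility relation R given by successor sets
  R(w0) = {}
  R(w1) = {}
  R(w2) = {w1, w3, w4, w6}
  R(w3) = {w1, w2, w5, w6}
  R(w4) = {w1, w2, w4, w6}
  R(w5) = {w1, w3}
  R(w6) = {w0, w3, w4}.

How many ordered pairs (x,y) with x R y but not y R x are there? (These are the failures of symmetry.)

6

Enumerating: (w2,w1), (w2,w6), (w3,w1), (w4,w1), (w5,w1), (w6,w0).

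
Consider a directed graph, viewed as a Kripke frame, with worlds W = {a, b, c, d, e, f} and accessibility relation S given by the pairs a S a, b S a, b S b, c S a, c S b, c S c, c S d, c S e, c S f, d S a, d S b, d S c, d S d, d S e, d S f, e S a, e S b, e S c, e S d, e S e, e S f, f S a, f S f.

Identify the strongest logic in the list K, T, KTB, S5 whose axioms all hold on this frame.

Reflexive (axiom T): yes — every world is S-related to itself.
Symmetric (axiom B): no — b S a but not a S b.
Euclidean (axiom 5): no — c S a and c S b, but not a S b.
So F validates K, T; KTB would additionally require S to be symmetric. The strongest is T.

T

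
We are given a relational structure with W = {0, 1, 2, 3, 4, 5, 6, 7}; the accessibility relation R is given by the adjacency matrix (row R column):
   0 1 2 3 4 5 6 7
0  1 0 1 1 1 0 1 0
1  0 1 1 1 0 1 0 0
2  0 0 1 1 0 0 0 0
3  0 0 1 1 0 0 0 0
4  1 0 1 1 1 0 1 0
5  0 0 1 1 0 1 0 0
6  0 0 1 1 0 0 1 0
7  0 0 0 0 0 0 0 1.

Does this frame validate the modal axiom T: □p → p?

Yes

By correspondence theory, T is valid on a frame iff R is reflexive.
Reflexive: yes — every world is R-related to itself.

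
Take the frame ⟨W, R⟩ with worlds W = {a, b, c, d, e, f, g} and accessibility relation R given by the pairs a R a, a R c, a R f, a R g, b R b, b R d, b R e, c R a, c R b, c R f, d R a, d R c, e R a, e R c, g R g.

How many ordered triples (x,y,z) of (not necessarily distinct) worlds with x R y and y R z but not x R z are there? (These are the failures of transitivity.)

17

Enumerating: (a,c,b), (b,d,a), (b,d,c), (b,e,a), (b,e,c), (c,a,c), (c,a,g), (c,b,d), (c,b,e), (d,a,f), (d,a,g), (d,c,b), (d,c,f), (e,a,f), (e,a,g), (e,c,b), (e,c,f).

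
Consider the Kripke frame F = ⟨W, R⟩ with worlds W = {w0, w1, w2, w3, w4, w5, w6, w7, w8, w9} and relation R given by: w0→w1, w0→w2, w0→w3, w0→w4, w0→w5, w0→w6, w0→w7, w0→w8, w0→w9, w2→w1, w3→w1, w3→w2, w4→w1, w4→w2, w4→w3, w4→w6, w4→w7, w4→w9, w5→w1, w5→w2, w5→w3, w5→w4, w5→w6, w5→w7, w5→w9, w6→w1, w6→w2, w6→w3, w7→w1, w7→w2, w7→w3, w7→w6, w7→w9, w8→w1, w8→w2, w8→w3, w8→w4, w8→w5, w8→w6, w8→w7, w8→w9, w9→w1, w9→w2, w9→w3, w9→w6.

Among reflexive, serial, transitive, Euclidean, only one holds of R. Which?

Reflexive: no — w0 is not related to itself.
Serial: no — w1 has no R-successor.
Transitive: yes — every two-step R-path is closed by a direct edge.
Euclidean: no — w0 R w1 and w0 R w2, but not w1 R w2.
Only transitive holds.

transitive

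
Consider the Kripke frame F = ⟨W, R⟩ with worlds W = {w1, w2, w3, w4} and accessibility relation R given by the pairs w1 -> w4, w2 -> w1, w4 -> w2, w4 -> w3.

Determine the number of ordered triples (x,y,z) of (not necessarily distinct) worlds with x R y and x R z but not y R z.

6

Enumerating: (w1,w4,w4), (w2,w1,w1), (w4,w2,w2), (w4,w2,w3), (w4,w3,w2), (w4,w3,w3).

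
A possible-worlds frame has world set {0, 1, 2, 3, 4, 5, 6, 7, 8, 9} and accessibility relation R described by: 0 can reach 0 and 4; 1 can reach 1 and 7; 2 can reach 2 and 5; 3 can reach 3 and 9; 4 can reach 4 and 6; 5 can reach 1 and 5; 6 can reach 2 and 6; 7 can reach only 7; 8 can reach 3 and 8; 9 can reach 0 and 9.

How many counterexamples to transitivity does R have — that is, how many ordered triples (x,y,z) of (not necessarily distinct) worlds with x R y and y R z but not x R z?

8

Enumerating: (0,4,6), (2,5,1), (3,9,0), (4,6,2), (5,1,7), (6,2,5), (8,3,9), (9,0,4).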